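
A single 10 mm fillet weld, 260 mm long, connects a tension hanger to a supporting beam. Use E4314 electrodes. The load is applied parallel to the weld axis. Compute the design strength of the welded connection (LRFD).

E43XX → F_EXX = 430 MPa.
Effective throat t_e = 0.707 × 10 = 7.07 mm.
Total length L = 260 mm; A_we = 7.07 × 260 = 1838 mm².
F_nw = 0.6 F_EXX = 0.6 × 430 = 258 MPa.
φR_n = 0.75 × 258 × 1838 × 10⁻³ = 355.7 kN.

φR_n ≈ 356 kN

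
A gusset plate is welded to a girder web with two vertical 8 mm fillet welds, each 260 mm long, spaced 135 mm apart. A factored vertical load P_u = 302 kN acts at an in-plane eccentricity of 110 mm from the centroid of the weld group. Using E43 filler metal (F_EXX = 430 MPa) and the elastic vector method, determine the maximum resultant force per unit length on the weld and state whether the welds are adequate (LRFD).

Total weld length L_w = 520 mm. Treat welds as unit-width lines.
Polar moment about centroid: J = 2[d³/12 + d(b/2)²] = 2[260³/12 + 260×67.5²] = 5299000 mm³.
Direct shear f_v = P/L_w = 302×10³ / 520 = 580.8 N/mm (vertical).
Torsion M = P·e = 302×10³ × 110 = 33220000 N·mm.
Critical point at (x, y) = (67.5, 130) from centroid. f_tx = M·y/J = 815 N/mm; f_ty = M·x/J = 423.2 N/mm.
Resultant f_max = √[f_tx² + (f_v + f_ty)²] = √[815² + (580.8 + 423.2)²] = 1293 N/mm.
Capacity per unit length: φr_n = 0.75 × 0.6 × 430 × (0.707 × 8) = 1094 N/mm.
1293 > 1094 → NOT adequate.

f_max ≈ 1290 N/mm; NOT adequate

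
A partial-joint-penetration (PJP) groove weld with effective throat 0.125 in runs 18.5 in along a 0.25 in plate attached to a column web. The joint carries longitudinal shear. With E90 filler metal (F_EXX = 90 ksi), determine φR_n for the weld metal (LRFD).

Effective throat (given) t_e = 0.125 in.
A_we = 0.125 × 18.5 = 2.312 in².
F_nw = 0.6 F_EXX = 54 ksi.
φR_n = 0.75 × 54 × 2.312 = 93.66 kips.

φR_n ≈ 93.7 kips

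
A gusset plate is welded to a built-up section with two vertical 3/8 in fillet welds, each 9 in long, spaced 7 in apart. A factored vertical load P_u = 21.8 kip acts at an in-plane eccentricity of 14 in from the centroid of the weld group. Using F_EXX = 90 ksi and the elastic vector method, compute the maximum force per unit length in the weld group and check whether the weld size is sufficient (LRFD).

f_max ≈ 5.91 kip/in; adequate

Total weld length L_w = 18 in. Treat welds as unit-width lines.
Polar moment about centroid: J = 2[d³/12 + d(b/2)²] = 2[9³/12 + 9×3.5²] = 342 in³.
Direct shear f_v = P/L_w = 21.8 / 18 = 1.211 kip/in (vertical).
Torsion M = P·e = 21.8 × 14 = 305.2 kip·in.
Critical point at (x, y) = (3.5, 4.5) from centroid. f_tx = M·y/J = 4.016 kip/in; f_ty = M·x/J = 3.123 kip/in.
Resultant f_max = √[f_tx² + (f_v + f_ty)²] = √[4.016² + (1.211 + 3.123)²] = 5.909 kip/in.
Capacity per unit length: φr_n = 0.75 × 0.6 × 90 × (0.707 × 0.375) = 10.74 kip/in.
5.909 ≤ 10.74 → adequate.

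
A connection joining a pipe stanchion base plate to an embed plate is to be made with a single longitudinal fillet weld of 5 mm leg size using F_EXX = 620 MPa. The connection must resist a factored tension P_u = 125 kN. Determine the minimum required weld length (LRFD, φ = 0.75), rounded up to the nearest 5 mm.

L = 130 mm

Throat t_e = 0.707 × 5 = 3.535 mm.
φr_n = 0.75 × 0.6 × 620 × 3.535 × 10⁻³ = 0.9863 kN/mm.
L_req = P_u / φr_n = 125 / 0.9863 = 126.7 mm total.
Round up → use L = 130 mm.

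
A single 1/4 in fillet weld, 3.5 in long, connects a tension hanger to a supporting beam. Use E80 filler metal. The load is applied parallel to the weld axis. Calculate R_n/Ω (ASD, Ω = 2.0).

E80XX → F_EXX = 80 ksi.
Effective throat t_e = 0.707 × 0.25 = 0.1767 in.
Total length L = 3.5 in; A_we = 0.1767 × 3.5 = 0.6186 in².
F_nw = 0.6 F_EXX = 0.6 × 80 = 48 ksi.
R_n = 48 × 0.6186 = 29.69 kip; R_n/Ω = 29.69/2.0 = 14.85 kip.

R_n/Ω ≈ 14.8 kip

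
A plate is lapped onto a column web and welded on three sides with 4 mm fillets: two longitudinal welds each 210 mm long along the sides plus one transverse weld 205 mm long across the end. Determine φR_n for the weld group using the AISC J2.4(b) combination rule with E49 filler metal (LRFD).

φR_n ≈ 414 kN

E49XX → F_EXX = 490 MPa.
t_e = 0.707 × 4 = 2.828 mm.
R_nwl = 0.6 × 490 × 2.828 × 420 × 10⁻³ = 349.2 kN (longitudinal, 2 welds).
R_nwt = 0.6 × 490 × 2.828 × 205 × 10⁻³ = 170.4 kN (transverse, base value).
(i) R_nwl + R_nwt = 519.6 kN; (ii) 0.85 R_nwl + 1.5 R_nwt = 552.5 kN.
R_n = max = 552.5 kN [governs: (ii)]; φR_n = 414.4 kN.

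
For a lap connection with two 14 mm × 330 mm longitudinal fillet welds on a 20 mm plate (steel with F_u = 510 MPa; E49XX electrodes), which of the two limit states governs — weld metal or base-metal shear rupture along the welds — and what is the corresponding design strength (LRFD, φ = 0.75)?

φR_n ≈ 1440 kN (weld metal governs)

E49XX → F_EXX = 490 MPa.
t_e = 0.707 × 14 = 9.898 mm; L = 660 mm.
Weld metal: φR_n = 0.75 × 0.6 × 490 × 9.898 × 660 × 10⁻³ = 1440 kN.
Base metal (shear rupture): φR_n = 0.75 × 0.6 × 510 × 20 × 660 × 10⁻³ = 3029 kN.
Governing: weld metal.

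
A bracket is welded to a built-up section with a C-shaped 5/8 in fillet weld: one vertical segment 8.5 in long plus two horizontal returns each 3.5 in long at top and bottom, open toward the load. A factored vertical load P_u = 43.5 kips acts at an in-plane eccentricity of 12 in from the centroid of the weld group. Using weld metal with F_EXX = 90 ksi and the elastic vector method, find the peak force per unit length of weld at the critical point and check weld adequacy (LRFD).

Total weld length L_w = 15.5 in. Treat welds as unit-width lines.
Centroid: x̄ = 2×3.5×1.75 / 15.5 = 0.7903 in from the vertical weld.
Polar moment about centroid: J = I_x + I_y = [8.5³/12 + 2×3.5×4.25²] + [8.5×0.7903² + 2(3.5³/12 + 3.5×0.9597²)] = 196.5 in³.
Direct shear f_v = P/L_w = 43.5 / 15.5 = 2.806 kip/in (vertical).
Torsion M = P·e = 43.5 × 12 = 522 kip·in.
Critical point at (x, y) = (2.71, 4.25) from centroid. f_tx = M·y/J = 11.29 kip/in; f_ty = M·x/J = 7.198 kip/in.
Resultant f_max = √[f_tx² + (f_v + f_ty)²] = √[11.29² + (2.806 + 7.198)²] = 15.08 kip/in.
Capacity per unit length: φr_n = 0.75 × 0.6 × 90 × (0.707 × 0.625) = 17.9 kip/in.
15.08 ≤ 17.9 → adequate.

f_max ≈ 15.1 kip/in; adequate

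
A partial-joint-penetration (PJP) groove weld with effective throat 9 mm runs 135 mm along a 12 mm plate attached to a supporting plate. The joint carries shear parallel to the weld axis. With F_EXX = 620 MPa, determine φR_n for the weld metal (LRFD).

φR_n ≈ 339 kN

Effective throat (given) t_e = 9 mm.
A_we = 9 × 135 = 1215 mm².
F_nw = 0.6 F_EXX = 372 MPa.
φR_n = 0.75 × 372 × 1215 × 10⁻³ = 339 kN.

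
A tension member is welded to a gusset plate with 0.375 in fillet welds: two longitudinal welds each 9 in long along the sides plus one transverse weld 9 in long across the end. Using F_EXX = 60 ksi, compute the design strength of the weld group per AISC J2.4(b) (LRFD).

t_e = 0.707 × 0.375 = 0.2651 in.
R_nwl = 0.6 × 60 × 0.2651 × 18 = 171.8 kips (longitudinal, 2 welds).
R_nwt = 0.6 × 60 × 0.2651 × 9 = 85.9 kips (transverse, base value).
(i) R_nwl + R_nwt = 257.7 kips; (ii) 0.85 R_nwl + 1.5 R_nwt = 274.9 kips.
R_n = max = 274.9 kips [governs: (ii)]; φR_n = 206.2 kips.

φR_n ≈ 206 kips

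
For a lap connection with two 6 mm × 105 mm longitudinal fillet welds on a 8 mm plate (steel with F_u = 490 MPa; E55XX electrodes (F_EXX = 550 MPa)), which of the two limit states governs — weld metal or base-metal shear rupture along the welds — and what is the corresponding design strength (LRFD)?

t_e = 0.707 × 6 = 4.242 mm; L = 210 mm.
Weld metal: φR_n = 0.75 × 0.6 × 550 × 4.242 × 210 × 10⁻³ = 220.5 kN.
Base metal (shear rupture): φR_n = 0.75 × 0.6 × 490 × 8 × 210 × 10⁻³ = 370.4 kN.
Governing: weld metal.

φR_n ≈ 220 kN (weld metal governs)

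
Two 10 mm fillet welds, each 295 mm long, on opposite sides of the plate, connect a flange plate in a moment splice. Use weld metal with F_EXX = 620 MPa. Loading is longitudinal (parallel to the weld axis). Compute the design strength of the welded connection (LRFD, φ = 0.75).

Effective throat t_e = 0.707 × 10 = 7.07 mm.
Total length L = 590 mm; A_we = 7.07 × 590 = 4171 mm².
F_nw = 0.6 F_EXX = 0.6 × 620 = 372 MPa.
φR_n = 0.75 × 372 × 4171 × 10⁻³ = 1164 kN.

φR_n ≈ 1160 kN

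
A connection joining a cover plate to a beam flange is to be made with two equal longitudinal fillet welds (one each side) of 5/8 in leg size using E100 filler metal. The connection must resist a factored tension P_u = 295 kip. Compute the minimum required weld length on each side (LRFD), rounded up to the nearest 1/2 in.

L = 7.5 in on each side

E100XX → F_EXX = 100 ksi.
Throat t_e = 0.707 × 0.625 = 0.4419 in.
φr_n = 0.75 × 0.6 × 100 × 0.4419 = 19.88 kip/in.
L_req = P_u / φr_n = 295 / 19.88 = 14.84 in total.
Per side: 14.84 / 2 = 7.418 in.
Round up → use L = 7.5 in on each side.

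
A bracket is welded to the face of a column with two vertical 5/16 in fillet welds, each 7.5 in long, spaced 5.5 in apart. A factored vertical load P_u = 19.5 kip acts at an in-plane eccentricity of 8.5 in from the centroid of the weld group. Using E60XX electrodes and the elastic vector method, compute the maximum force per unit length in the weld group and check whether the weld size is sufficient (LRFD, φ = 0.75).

E60XX → F_EXX = 60 ksi.
Total weld length L_w = 15 in. Treat welds as unit-width lines.
Polar moment about centroid: J = 2[d³/12 + d(b/2)²] = 2[7.5³/12 + 7.5×2.75²] = 183.8 in³.
Direct shear f_v = P/L_w = 19.5 / 15 = 1.3 kip/in (vertical).
Torsion M = P·e = 19.5 × 8.5 = 165.75 kip·in.
Critical point at (x, y) = (2.75, 3.75) from centroid. f_tx = M·y/J = 3.383 kip/in; f_ty = M·x/J = 2.481 kip/in.
Resultant f_max = √[f_tx² + (f_v + f_ty)²] = √[3.383² + (1.3 + 2.481)²] = 5.073 kip/in.
Capacity per unit length: φr_n = 0.75 × 0.6 × 60 × (0.707 × 0.3125) = 5.965 kip/in.
5.073 ≤ 5.965 → adequate.

f_max ≈ 5.07 kip/in; adequate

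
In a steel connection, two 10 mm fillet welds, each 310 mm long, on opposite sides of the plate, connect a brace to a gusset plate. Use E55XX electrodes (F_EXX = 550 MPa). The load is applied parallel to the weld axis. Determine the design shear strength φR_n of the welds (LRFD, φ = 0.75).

φR_n ≈ 1080 kN

Effective throat t_e = 0.707 × 10 = 7.07 mm.
Total length L = 620 mm; A_we = 7.07 × 620 = 4383 mm².
F_nw = 0.6 F_EXX = 0.6 × 550 = 330 MPa.
φR_n = 0.75 × 330 × 4383 × 10⁻³ = 1085 kN.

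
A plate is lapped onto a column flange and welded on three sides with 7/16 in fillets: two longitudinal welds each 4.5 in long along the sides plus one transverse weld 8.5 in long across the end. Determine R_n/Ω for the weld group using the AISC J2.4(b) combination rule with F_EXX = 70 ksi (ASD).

t_e = 0.707 × 0.4375 = 0.3093 in.
R_nwl = 0.6 × 70 × 0.3093 × 9 = 116.9 kips (longitudinal, 2 welds).
R_nwt = 0.6 × 70 × 0.3093 × 8.5 = 110.4 kips (transverse, base value).
(i) R_nwl + R_nwt = 227.3 kips; (ii) 0.85 R_nwl + 1.5 R_nwt = 265 kips.
R_n = max = 265 kips [governs: (ii)]; R_n/Ω = 132.5 kips.

R_n/Ω ≈ 133 kips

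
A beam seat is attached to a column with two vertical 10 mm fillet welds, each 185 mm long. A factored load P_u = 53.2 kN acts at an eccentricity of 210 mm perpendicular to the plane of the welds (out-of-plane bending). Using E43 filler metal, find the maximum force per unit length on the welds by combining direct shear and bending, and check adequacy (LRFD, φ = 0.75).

f_max ≈ 990 N/mm; adequate

E43XX → F_EXX = 430 MPa.
L_w = 2 × 185 = 370 mm; section modulus (unit throat) S = 2 × L²/6 = 11410 mm².
Direct shear f_v = P/L_w = 53.2×10³/370 = 143.8 N/mm.
Moment M = P × e = 53.2×10³ × 210 = 11172000 N·mm; bending f_b = M/S = 979.3 N/mm.
f_max = √(f_v² + f_b²) = √(143.8² + 979.3²) = 989.8 N/mm.
φr_n = 0.75 × 0.6 × 430 × (0.707 × 10) = 1368 N/mm → adequate.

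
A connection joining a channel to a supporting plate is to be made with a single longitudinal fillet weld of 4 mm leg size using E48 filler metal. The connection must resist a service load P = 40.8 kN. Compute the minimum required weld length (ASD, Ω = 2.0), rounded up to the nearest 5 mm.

L = 105 mm

E48XX → F_EXX = 480 MPa.
Throat t_e = 0.707 × 4 = 2.828 mm.
r_n/Ω = (0.6 × 480 × 2.828) / 2.0 = 407.2 N/mm = 0.4072 kN/mm.
L_req = P / (r_n/Ω) = 40.8 / 0.4072 = 100.2 mm total.
Round up → use L = 105 mm.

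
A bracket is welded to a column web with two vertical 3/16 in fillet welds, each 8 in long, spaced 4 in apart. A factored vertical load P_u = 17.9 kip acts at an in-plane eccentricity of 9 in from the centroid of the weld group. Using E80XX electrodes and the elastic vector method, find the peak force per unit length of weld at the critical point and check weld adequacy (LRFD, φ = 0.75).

E80XX → F_EXX = 80 ksi.
Total weld length L_w = 16 in. Treat welds as unit-width lines.
Polar moment about centroid: J = 2[d³/12 + d(b/2)²] = 2[8³/12 + 8×2²] = 149.3 in³.
Direct shear f_v = P/L_w = 17.9 / 16 = 1.119 kip/in (vertical).
Torsion M = P·e = 17.9 × 9 = 161.1 kip·in.
Critical point at (x, y) = (2, 4) from centroid. f_tx = M·y/J = 4.315 kip/in; f_ty = M·x/J = 2.158 kip/in.
Resultant f_max = √[f_tx² + (f_v + f_ty)²] = √[4.315² + (1.119 + 2.158)²] = 5.418 kip/in.
Capacity per unit length: φr_n = 0.75 × 0.6 × 80 × (0.707 × 0.1875) = 4.772 kip/in.
5.418 > 4.772 → NOT adequate.

f_max ≈ 5.42 kip/in; NOT adequate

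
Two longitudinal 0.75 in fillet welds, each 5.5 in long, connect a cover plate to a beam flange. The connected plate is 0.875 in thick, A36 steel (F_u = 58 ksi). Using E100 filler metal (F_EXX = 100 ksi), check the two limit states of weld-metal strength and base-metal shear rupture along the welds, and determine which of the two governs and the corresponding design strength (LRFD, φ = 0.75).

φR_n ≈ 251 kips (base-metal shear rupture governs)

t_e = 0.707 × 0.75 = 0.5302 in; L = 11 in.
Weld metal: φR_n = 0.75 × 0.6 × 100 × 0.5302 × 11 = 262.5 kips.
Base metal (shear rupture): φR_n = 0.75 × 0.6 × 58 × 0.875 × 11 = 251.2 kips.
Governing: base-metal shear rupture.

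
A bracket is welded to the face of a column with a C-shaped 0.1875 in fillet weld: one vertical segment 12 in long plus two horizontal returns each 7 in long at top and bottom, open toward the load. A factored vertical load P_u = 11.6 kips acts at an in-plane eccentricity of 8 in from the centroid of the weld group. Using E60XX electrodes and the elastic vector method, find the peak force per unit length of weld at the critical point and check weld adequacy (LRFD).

E60XX → F_EXX = 60 ksi.
Total weld length L_w = 26 in. Treat welds as unit-width lines.
Centroid: x̄ = 2×7×3.5 / 26 = 1.885 in from the vertical weld.
Polar moment about centroid: J = I_x + I_y = [12³/12 + 2×7×6²] + [12×1.885² + 2(7³/12 + 7×1.615²)] = 784.3 in³.
Direct shear f_v = P/L_w = 11.6 / 26 = 0.4462 kip/in (vertical).
Torsion M = P·e = 11.6 × 8 = 92.8 kip·in.
Critical point at (x, y) = (5.115, 6) from centroid. f_tx = M·y/J = 0.7099 kip/in; f_ty = M·x/J = 0.6052 kip/in.
Resultant f_max = √[f_tx² + (f_v + f_ty)²] = √[0.7099² + (0.4462 + 0.6052)²] = 1.269 kip/in.
Capacity per unit length: φr_n = 0.75 × 0.6 × 60 × (0.707 × 0.1875) = 3.579 kip/in.
1.269 ≤ 3.579 → adequate.

f_max ≈ 1.27 kip/in; adequate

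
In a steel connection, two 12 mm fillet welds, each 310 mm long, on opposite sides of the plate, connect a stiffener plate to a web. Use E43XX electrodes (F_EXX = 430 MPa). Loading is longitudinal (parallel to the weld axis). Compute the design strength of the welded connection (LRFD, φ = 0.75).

Effective throat t_e = 0.707 × 12 = 8.484 mm.
Total length L = 620 mm; A_we = 8.484 × 620 = 5260 mm².
F_nw = 0.6 F_EXX = 0.6 × 430 = 258 MPa.
φR_n = 0.75 × 258 × 5260 × 10⁻³ = 1018 kN.

φR_n ≈ 1020 kN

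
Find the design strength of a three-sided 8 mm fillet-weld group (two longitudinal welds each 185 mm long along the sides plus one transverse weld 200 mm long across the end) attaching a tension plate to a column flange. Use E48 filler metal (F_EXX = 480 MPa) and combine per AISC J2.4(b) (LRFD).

φR_n ≈ 751 kN

t_e = 0.707 × 8 = 5.656 mm.
R_nwl = 0.6 × 480 × 5.656 × 370 × 10⁻³ = 602.7 kN (longitudinal, 2 welds).
R_nwt = 0.6 × 480 × 5.656 × 200 × 10⁻³ = 325.8 kN (transverse, base value).
(i) R_nwl + R_nwt = 928.5 kN; (ii) 0.85 R_nwl + 1.5 R_nwt = 1001 kN.
R_n = max = 1001 kN [governs: (ii)]; φR_n = 750.7 kN.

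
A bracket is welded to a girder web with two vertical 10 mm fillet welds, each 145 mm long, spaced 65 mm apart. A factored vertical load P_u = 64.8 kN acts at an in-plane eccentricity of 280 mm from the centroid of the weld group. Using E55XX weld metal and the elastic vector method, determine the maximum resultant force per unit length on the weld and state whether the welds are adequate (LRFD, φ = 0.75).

E55XX → F_EXX = 550 MPa.
Total weld length L_w = 290 mm. Treat welds as unit-width lines.
Polar moment about centroid: J = 2[d³/12 + d(b/2)²] = 2[145³/12 + 145×32.5²] = 814400 mm³.
Direct shear f_v = P/L_w = 64.8×10³ / 290 = 223.4 N/mm (vertical).
Torsion M = P·e = 64.8×10³ × 280 = 18144000 N·mm.
Critical point at (x, y) = (32.5, 72.5) from centroid. f_tx = M·y/J = 1615 N/mm; f_ty = M·x/J = 724.1 N/mm.
Resultant f_max = √[f_tx² + (f_v + f_ty)²] = √[1615² + (223.4 + 724.1)²] = 1873 N/mm.
Capacity per unit length: φr_n = 0.75 × 0.6 × 550 × (0.707 × 10) = 1750 N/mm.
1873 > 1750 → NOT adequate.

f_max ≈ 1870 N/mm; NOT adequate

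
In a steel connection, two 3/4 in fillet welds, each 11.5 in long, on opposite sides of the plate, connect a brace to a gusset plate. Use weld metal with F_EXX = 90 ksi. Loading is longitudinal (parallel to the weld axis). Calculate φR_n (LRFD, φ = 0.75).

Effective throat t_e = 0.707 × 0.75 = 0.5302 in.
Total length L = 23 in; A_we = 0.5302 × 23 = 12.2 in².
F_nw = 0.6 F_EXX = 0.6 × 90 = 54 ksi.
φR_n = 0.75 × 54 × 12.2 = 493.9 kip.

φR_n ≈ 494 kip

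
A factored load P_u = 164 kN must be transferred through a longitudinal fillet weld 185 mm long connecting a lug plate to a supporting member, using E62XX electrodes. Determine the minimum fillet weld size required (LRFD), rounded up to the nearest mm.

w = 5 mm

E62XX → F_EXX = 620 MPa.
Total weld length L = 185 mm.
Required throat t_e = P_u / (φ × 0.6 F_EXX × L) = 164 / (0.75 × 0.6 × 620 × 185 × 10⁻³) = 3.177 mm.
Required leg w = t_e / 0.707 = 4.494 mm → use 5 mm.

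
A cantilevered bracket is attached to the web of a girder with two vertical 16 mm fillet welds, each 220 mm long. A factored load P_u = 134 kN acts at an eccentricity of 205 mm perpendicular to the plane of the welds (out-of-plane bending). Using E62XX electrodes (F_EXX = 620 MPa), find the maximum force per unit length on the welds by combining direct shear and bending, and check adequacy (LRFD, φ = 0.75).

f_max ≈ 1730 N/mm; adequate

L_w = 2 × 220 = 440 mm; section modulus (unit throat) S = 2 × L²/6 = 16130 mm².
Direct shear f_v = P/L_w = 134×10³/440 = 304.5 N/mm.
Moment M = P × e = 134×10³ × 205 = 27470000 N·mm; bending f_b = M/S = 1703 N/mm.
f_max = √(f_v² + f_b²) = √(304.5² + 1703²) = 1730 N/mm.
φr_n = 0.75 × 0.6 × 620 × (0.707 × 16) = 3156 N/mm → adequate.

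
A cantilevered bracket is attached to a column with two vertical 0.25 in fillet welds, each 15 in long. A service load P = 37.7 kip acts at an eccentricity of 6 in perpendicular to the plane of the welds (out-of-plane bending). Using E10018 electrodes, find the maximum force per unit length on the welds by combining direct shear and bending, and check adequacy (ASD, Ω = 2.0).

E100XX → F_EXX = 100 ksi.
L_w = 2 × 15 = 30 in; section modulus (unit throat) S = 2 × L²/6 = 75 in².
Direct shear f_v = P/L_w = 37.7/30 = 1.257 kip/in.
Moment M = P × e = 37.7 × 6 = 226.2 kip·in; bending f_b = M/S = 3.016 kip/in.
f_max = √(f_v² + f_b²) = √(1.257² + 3.016²) = 3.267 kip/in.
r_n/Ω = (1/2.0) × 0.6 × 100 × (0.707 × 0.25) = 5.302 kip/in → adequate.

f_max ≈ 3.27 kip/in; adequate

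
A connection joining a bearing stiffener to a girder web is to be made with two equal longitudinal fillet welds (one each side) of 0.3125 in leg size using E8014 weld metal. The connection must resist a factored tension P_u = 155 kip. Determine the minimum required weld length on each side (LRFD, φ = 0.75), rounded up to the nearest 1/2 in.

E80XX → F_EXX = 80 ksi.
Throat t_e = 0.707 × 0.3125 = 0.2209 in.
φr_n = 0.75 × 0.6 × 80 × 0.2209 = 7.954 kip/in.
L_req = P_u / φr_n = 155 / 7.954 = 19.49 in total.
Per side: 19.49 / 2 = 9.744 in.
Round up → use L = 10 in on each side.

L = 10 in on each side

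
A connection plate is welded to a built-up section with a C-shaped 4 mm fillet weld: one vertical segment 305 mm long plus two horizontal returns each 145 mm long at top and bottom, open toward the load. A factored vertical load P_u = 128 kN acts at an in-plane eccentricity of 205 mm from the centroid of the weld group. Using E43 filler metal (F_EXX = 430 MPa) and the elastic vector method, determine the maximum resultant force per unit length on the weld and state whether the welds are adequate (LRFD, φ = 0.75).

f_max ≈ 625 N/mm; NOT adequate

Total weld length L_w = 595 mm. Treat welds as unit-width lines.
Centroid: x̄ = 2×145×72.5 / 595 = 35.34 mm from the vertical weld.
Polar moment about centroid: J = I_x + I_y = [305³/12 + 2×145×152.5²] + [305×35.34² + 2(145³/12 + 145×37.16²)] = 10400000 mm³.
Direct shear f_v = P/L_w = 128×10³ / 595 = 215.1 N/mm (vertical).
Torsion M = P·e = 128×10³ × 205 = 26240000 N·mm.
Critical point at (x, y) = (109.7, 152.5) from centroid. f_tx = M·y/J = 384.8 N/mm; f_ty = M·x/J = 276.7 N/mm.
Resultant f_max = √[f_tx² + (f_v + f_ty)²] = √[384.8² + (215.1 + 276.7)²] = 624.5 N/mm.
Capacity per unit length: φr_n = 0.75 × 0.6 × 430 × (0.707 × 4) = 547.2 N/mm.
624.5 > 547.2 → NOT adequate.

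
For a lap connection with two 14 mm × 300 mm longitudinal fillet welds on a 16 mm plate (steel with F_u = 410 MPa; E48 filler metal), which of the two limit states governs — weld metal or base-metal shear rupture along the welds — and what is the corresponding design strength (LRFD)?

φR_n ≈ 1280 kN (weld metal governs)

E48XX → F_EXX = 480 MPa.
t_e = 0.707 × 14 = 9.898 mm; L = 600 mm.
Weld metal: φR_n = 0.75 × 0.6 × 480 × 9.898 × 600 × 10⁻³ = 1283 kN.
Base metal (shear rupture): φR_n = 0.75 × 0.6 × 410 × 16 × 600 × 10⁻³ = 1771 kN.
Governing: weld metal.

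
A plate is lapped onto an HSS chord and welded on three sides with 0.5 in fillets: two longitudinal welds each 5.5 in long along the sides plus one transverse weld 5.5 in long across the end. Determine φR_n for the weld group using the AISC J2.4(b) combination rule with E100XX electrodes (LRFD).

φR_n ≈ 280 kip

E100XX → F_EXX = 100 ksi.
t_e = 0.707 × 0.5 = 0.3535 in.
R_nwl = 0.6 × 100 × 0.3535 × 11 = 233.3 kip (longitudinal, 2 welds).
R_nwt = 0.6 × 100 × 0.3535 × 5.5 = 116.7 kip (transverse, base value).
(i) R_nwl + R_nwt = 350 kip; (ii) 0.85 R_nwl + 1.5 R_nwt = 373.3 kip.
R_n = max = 373.3 kip [governs: (ii)]; φR_n = 280 kip.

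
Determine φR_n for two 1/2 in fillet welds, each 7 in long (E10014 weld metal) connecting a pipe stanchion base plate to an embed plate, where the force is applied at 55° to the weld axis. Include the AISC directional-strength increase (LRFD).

E100XX → F_EXX = 100 ksi.
t_e = 0.707 × 0.5 = 0.3535 in; A_we = 0.3535 × 14 = 4.949 in².
Directional factor: 1.0 + 0.5 sin^1.5(55°) = 1.371.
F_nw = 0.6 × 100 × 1.371 = 82.24 ksi.
φR_n = 0.75 × 82.24 × 4.949 = 305.3 kips.

φR_n ≈ 305 kips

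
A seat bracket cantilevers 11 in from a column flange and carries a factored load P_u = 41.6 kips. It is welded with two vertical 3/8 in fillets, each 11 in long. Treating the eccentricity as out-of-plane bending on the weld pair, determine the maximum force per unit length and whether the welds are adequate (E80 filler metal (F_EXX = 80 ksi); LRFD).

f_max ≈ 11.5 kip/in; NOT adequate

L_w = 2 × 11 = 22 in; section modulus (unit throat) S = 2 × L²/6 = 40.33 in².
Direct shear f_v = P/L_w = 41.6/22 = 1.891 kip/in.
Moment M = P × e = 41.6 × 11 = 457.6 kip·in; bending f_b = M/S = 11.35 kip/in.
f_max = √(f_v² + f_b²) = √(1.891² + 11.35²) = 11.5 kip/in.
φr_n = 0.75 × 0.6 × 80 × (0.707 × 0.375) = 9.544 kip/in → NOT adequate.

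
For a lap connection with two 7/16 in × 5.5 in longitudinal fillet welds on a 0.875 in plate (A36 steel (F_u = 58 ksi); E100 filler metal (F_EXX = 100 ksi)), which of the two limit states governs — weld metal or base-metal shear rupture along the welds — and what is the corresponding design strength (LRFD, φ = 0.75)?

φR_n ≈ 153 kip (weld metal governs)

t_e = 0.707 × 0.4375 = 0.3093 in; L = 11 in.
Weld metal: φR_n = 0.75 × 0.6 × 100 × 0.3093 × 11 = 153.1 kip.
Base metal (shear rupture): φR_n = 0.75 × 0.6 × 58 × 0.875 × 11 = 251.2 kip.
Governing: weld metal.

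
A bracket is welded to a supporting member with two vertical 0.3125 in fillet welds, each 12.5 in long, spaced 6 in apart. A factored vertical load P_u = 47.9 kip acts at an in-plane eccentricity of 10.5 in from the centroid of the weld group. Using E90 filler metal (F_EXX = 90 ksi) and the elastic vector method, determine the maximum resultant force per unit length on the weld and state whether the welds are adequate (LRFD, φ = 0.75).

Total weld length L_w = 25 in. Treat welds as unit-width lines.
Polar moment about centroid: J = 2[d³/12 + d(b/2)²] = 2[12.5³/12 + 12.5×3²] = 550.5 in³.
Direct shear f_v = P/L_w = 47.9 / 25 = 1.916 kip/in (vertical).
Torsion M = P·e = 47.9 × 10.5 = 502.95 kip·in.
Critical point at (x, y) = (3, 6.25) from centroid. f_tx = M·y/J = 5.71 kip/in; f_ty = M·x/J = 2.741 kip/in.
Resultant f_max = √[f_tx² + (f_v + f_ty)²] = √[5.71² + (1.916 + 2.741)²] = 7.368 kip/in.
Capacity per unit length: φr_n = 0.75 × 0.6 × 90 × (0.707 × 0.3125) = 8.948 kip/in.
7.368 ≤ 8.948 → adequate.

f_max ≈ 7.37 kip/in; adequate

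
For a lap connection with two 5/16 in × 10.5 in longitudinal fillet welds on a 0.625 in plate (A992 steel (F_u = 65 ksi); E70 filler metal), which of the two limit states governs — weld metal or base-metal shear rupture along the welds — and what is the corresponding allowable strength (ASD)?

E70XX → F_EXX = 70 ksi.
t_e = 0.707 × 0.3125 = 0.2209 in; L = 21 in.
Weld metal: R_n/Ω = (1/2.0) × 0.6 × 70 × 0.2209 × 21 = 97.43 kips.
Base metal (shear rupture): R_n/Ω = (1/2.0) × 0.6 × 65 × 0.625 × 21 = 255.9 kips.
Governing: weld metal.

R_n/Ω ≈ 97.4 kips (weld metal governs)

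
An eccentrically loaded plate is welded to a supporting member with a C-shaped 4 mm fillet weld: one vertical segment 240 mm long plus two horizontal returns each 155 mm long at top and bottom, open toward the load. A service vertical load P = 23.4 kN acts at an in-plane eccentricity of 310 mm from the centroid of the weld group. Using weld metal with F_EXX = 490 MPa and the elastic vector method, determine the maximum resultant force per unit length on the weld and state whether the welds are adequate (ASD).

f_max ≈ 200 N/mm; adequate

Total weld length L_w = 550 mm. Treat welds as unit-width lines.
Centroid: x̄ = 2×155×77.5 / 550 = 43.68 mm from the vertical weld.
Polar moment about centroid: J = I_x + I_y = [240³/12 + 2×155×120²] + [240×43.68² + 2(155³/12 + 155×33.82²)] = 7049000 mm³.
Direct shear f_v = P/L_w = 23.4×10³ / 550 = 42.55 N/mm (vertical).
Torsion M = P·e = 23.4×10³ × 310 = 7254000 N·mm.
Critical point at (x, y) = (111.3, 120) from centroid. f_tx = M·y/J = 123.5 N/mm; f_ty = M·x/J = 114.6 N/mm.
Resultant f_max = √[f_tx² + (f_v + f_ty)²] = √[123.5² + (42.55 + 114.6)²] = 199.8 N/mm.
Capacity per unit length: r_n/Ω = (1/2.0) × 0.6 × 490 × (0.707 × 4) = 415.7 N/mm.
199.8 ≤ 415.7 → adequate.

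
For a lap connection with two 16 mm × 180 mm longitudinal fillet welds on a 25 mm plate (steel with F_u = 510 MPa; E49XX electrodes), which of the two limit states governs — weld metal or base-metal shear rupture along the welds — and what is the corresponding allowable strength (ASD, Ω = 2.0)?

E49XX → F_EXX = 490 MPa.
t_e = 0.707 × 16 = 11.31 mm; L = 360 mm.
Weld metal: R_n/Ω = (1/2.0) × 0.6 × 490 × 11.31 × 360 × 10⁻³ = 598.6 kN.
Base metal (shear rupture): R_n/Ω = (1/2.0) × 0.6 × 510 × 25 × 360 × 10⁻³ = 1377 kN.
Governing: weld metal.

R_n/Ω ≈ 599 kN (weld metal governs)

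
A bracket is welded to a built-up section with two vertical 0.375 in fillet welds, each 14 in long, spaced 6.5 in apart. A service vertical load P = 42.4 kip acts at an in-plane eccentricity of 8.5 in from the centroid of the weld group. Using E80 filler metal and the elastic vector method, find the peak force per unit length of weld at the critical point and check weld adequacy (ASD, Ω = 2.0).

f_max ≈ 4.54 kip/in; adequate

E80XX → F_EXX = 80 ksi.
Total weld length L_w = 28 in. Treat welds as unit-width lines.
Polar moment about centroid: J = 2[d³/12 + d(b/2)²] = 2[14³/12 + 14×3.25²] = 753.1 in³.
Direct shear f_v = P/L_w = 42.4 / 28 = 1.514 kip/in (vertical).
Torsion M = P·e = 42.4 × 8.5 = 360.4 kip·in.
Critical point at (x, y) = (3.25, 7) from centroid. f_tx = M·y/J = 3.35 kip/in; f_ty = M·x/J = 1.555 kip/in.
Resultant f_max = √[f_tx² + (f_v + f_ty)²] = √[3.35² + (1.514 + 1.555)²] = 4.544 kip/in.
Capacity per unit length: r_n/Ω = (1/2.0) × 0.6 × 80 × (0.707 × 0.375) = 6.363 kip/in.
4.544 ≤ 6.363 → adequate.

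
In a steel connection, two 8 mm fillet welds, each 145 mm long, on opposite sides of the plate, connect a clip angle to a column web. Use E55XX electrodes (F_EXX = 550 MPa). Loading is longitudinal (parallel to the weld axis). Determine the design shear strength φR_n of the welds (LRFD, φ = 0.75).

Effective throat t_e = 0.707 × 8 = 5.656 mm.
Total length L = 290 mm; A_we = 5.656 × 290 = 1640 mm².
F_nw = 0.6 F_EXX = 0.6 × 550 = 330 MPa.
φR_n = 0.75 × 330 × 1640 × 10⁻³ = 406 kN.

φR_n ≈ 406 kN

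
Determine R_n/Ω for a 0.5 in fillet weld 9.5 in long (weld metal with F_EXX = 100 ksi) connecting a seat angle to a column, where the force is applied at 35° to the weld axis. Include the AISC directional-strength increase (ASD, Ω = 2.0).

t_e = 0.707 × 0.5 = 0.3535 in; A_we = 0.3535 × 9.5 = 3.358 in².
Directional factor: 1.0 + 0.5 sin^1.5(35°) = 1.217.
F_nw = 0.6 × 100 × 1.217 = 73.03 ksi.
R_n/Ω = (73.03 × 3.358) / 2.0 = 122.6 kip.

R_n/Ω ≈ 123 kip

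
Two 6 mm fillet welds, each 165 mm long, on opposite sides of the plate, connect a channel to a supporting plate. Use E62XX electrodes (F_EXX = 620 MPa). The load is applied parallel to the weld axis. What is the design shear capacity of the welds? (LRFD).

Effective throat t_e = 0.707 × 6 = 4.242 mm.
Total length L = 330 mm; A_we = 4.242 × 330 = 1400 mm².
F_nw = 0.6 F_EXX = 0.6 × 620 = 372 MPa.
φR_n = 0.75 × 372 × 1400 × 10⁻³ = 390.6 kN.

φR_n ≈ 391 kN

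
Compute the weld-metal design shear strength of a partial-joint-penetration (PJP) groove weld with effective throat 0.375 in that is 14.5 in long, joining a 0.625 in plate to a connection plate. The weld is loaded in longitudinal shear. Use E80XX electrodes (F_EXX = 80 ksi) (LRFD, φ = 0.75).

φR_n ≈ 196 kips

Effective throat (given) t_e = 0.375 in.
A_we = 0.375 × 14.5 = 5.438 in².
F_nw = 0.6 F_EXX = 48 ksi.
φR_n = 0.75 × 48 × 5.438 = 195.8 kips.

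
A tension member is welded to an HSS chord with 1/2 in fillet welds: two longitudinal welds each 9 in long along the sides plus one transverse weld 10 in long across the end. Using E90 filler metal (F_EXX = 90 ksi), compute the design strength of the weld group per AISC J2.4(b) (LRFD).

φR_n ≈ 434 kip

t_e = 0.707 × 0.5 = 0.3535 in.
R_nwl = 0.6 × 90 × 0.3535 × 18 = 343.6 kip (longitudinal, 2 welds).
R_nwt = 0.6 × 90 × 0.3535 × 10 = 190.9 kip (transverse, base value).
(i) R_nwl + R_nwt = 534.5 kip; (ii) 0.85 R_nwl + 1.5 R_nwt = 578.4 kip.
R_n = max = 578.4 kip [governs: (ii)]; φR_n = 433.8 kip.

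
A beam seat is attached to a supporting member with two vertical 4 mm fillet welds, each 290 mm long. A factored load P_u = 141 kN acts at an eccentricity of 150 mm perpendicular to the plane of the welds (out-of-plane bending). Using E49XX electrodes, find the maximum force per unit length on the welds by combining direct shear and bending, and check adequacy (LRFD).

E49XX → F_EXX = 490 MPa.
L_w = 2 × 290 = 580 mm; section modulus (unit throat) S = 2 × L²/6 = 28030 mm².
Direct shear f_v = P/L_w = 141×10³/580 = 243.1 N/mm.
Moment M = P × e = 141×10³ × 150 = 21150000 N·mm; bending f_b = M/S = 754.5 N/mm.
f_max = √(f_v² + f_b²) = √(243.1² + 754.5²) = 792.7 N/mm.
φr_n = 0.75 × 0.6 × 490 × (0.707 × 4) = 623.6 N/mm → NOT adequate.

f_max ≈ 793 N/mm; NOT adequate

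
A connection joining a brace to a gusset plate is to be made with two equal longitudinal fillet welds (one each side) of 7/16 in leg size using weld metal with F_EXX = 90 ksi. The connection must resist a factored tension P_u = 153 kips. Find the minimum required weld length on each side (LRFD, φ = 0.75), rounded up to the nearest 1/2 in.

L = 6.5 in on each side

Throat t_e = 0.707 × 0.4375 = 0.3093 in.
φr_n = 0.75 × 0.6 × 90 × 0.3093 = 12.53 kips/in.
L_req = P_u / φr_n = 153 / 12.53 = 12.21 in total.
Per side: 12.21 / 2 = 6.107 in.
Round up → use L = 6.5 in on each side.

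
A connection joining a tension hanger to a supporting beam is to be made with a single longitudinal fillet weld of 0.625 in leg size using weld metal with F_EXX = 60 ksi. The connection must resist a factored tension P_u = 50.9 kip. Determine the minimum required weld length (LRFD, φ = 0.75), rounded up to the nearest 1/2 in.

Throat t_e = 0.707 × 0.625 = 0.4419 in.
φr_n = 0.75 × 0.6 × 60 × 0.4419 = 11.93 kip/in.
L_req = P_u / φr_n = 50.9 / 11.93 = 4.266 in total.
Round up → use L = 4.5 in.

L = 4.5 in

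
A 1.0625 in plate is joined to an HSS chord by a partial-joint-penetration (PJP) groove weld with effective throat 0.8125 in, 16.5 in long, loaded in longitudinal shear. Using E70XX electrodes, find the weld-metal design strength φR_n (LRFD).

φR_n ≈ 422 kips

E70XX → F_EXX = 70 ksi.
Effective throat (given) t_e = 0.8125 in.
A_we = 0.8125 × 16.5 = 13.41 in².
F_nw = 0.6 F_EXX = 42 ksi.
φR_n = 0.75 × 42 × 13.41 = 422.3 kips.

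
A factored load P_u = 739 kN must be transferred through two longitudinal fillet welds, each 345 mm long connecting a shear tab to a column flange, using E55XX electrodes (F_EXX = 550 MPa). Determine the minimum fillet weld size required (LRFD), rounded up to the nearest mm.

w = 7 mm

Total weld length L = 690 mm.
Required throat t_e = P_u / (φ × 0.6 F_EXX × L) = 739 / (0.75 × 0.6 × 550 × 690 × 10⁻³) = 4.327 mm.
Required leg w = t_e / 0.707 = 6.121 mm → use 7 mm.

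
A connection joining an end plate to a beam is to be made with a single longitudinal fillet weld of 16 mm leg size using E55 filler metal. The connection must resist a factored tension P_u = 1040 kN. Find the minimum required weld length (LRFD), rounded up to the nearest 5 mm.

E55XX → F_EXX = 550 MPa.
Throat t_e = 0.707 × 16 = 11.31 mm.
φr_n = 0.75 × 0.6 × 550 × 11.31 × 10⁻³ = 2.8 kN/mm.
L_req = P_u / φr_n = 1040 / 2.8 = 371.5 mm total.
Round up → use L = 375 mm.

L = 375 mm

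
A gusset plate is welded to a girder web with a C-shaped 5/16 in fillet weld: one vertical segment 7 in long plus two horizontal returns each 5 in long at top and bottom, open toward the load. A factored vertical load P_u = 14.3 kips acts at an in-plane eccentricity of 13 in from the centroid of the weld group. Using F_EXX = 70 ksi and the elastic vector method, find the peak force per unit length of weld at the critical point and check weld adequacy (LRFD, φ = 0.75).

Total weld length L_w = 17 in. Treat welds as unit-width lines.
Centroid: x̄ = 2×5×2.5 / 17 = 1.471 in from the vertical weld.
Polar moment about centroid: J = I_x + I_y = [7³/12 + 2×5×3.5²] + [7×1.471² + 2(5³/12 + 5×1.029²)] = 197.7 in³.
Direct shear f_v = P/L_w = 14.3 / 17 = 0.8412 kip/in (vertical).
Torsion M = P·e = 14.3 × 13 = 185.9 kip·in.
Critical point at (x, y) = (3.529, 3.5) from centroid. f_tx = M·y/J = 3.292 kip/in; f_ty = M·x/J = 3.32 kip/in.
Resultant f_max = √[f_tx² + (f_v + f_ty)²] = √[3.292² + (0.8412 + 3.32)²] = 5.305 kip/in.
Capacity per unit length: φr_n = 0.75 × 0.6 × 70 × (0.707 × 0.3125) = 6.96 kip/in.
5.305 ≤ 6.96 → adequate.

f_max ≈ 5.31 kip/in; adequate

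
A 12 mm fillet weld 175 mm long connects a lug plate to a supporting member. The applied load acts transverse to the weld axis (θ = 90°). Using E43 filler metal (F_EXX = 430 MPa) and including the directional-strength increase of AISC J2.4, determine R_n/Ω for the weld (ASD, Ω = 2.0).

t_e = 0.707 × 12 = 8.484 mm; A_we = 8.484 × 175 = 1485 mm².
Directional factor: 1.0 + 0.5 sin^1.5(90°) = 1.5.
F_nw = 0.6 × 430 × 1.5 = 387 MPa.
R_n/Ω = (387 × 1485) / 2.0 × 10⁻³ = 287.3 kN.

R_n/Ω ≈ 287 kN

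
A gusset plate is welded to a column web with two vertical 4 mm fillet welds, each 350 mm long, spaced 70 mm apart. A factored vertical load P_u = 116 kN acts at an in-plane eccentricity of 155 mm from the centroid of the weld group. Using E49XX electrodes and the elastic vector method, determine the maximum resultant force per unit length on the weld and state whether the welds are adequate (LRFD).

E49XX → F_EXX = 490 MPa.
Total weld length L_w = 700 mm. Treat welds as unit-width lines.
Polar moment about centroid: J = 2[d³/12 + d(b/2)²] = 2[350³/12 + 350×35²] = 8003000 mm³.
Direct shear f_v = P/L_w = 116×10³ / 700 = 165.7 N/mm (vertical).
Torsion M = P·e = 116×10³ × 155 = 17980000 N·mm.
Critical point at (x, y) = (35, 175) from centroid. f_tx = M·y/J = 393.1 N/mm; f_ty = M·x/J = 78.63 N/mm.
Resultant f_max = √[f_tx² + (f_v + f_ty)²] = √[393.1² + (165.7 + 78.63)²] = 462.9 N/mm.
Capacity per unit length: φr_n = 0.75 × 0.6 × 490 × (0.707 × 4) = 623.6 N/mm.
462.9 ≤ 623.6 → adequate.

f_max ≈ 463 N/mm; adequate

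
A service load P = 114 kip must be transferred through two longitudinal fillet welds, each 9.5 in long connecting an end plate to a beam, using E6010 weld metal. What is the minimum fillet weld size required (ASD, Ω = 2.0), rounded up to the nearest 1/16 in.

E60XX → F_EXX = 60 ksi.
Total weld length L = 19 in.
Required throat t_e = P × Ω / (0.6 F_EXX × L) = 114 × 2.0 / (0.6 × 60 × 19) = 0.3333 in.
Required leg w = t_e / 0.707 = 0.4715 in → use 1/2 in.

w = 1/2 in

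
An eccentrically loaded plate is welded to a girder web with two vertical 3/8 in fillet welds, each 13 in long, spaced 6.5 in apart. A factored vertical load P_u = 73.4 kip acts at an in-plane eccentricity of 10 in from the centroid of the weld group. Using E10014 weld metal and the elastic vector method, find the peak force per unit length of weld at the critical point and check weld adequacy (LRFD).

E100XX → F_EXX = 100 ksi.
Total weld length L_w = 26 in. Treat welds as unit-width lines.
Polar moment about centroid: J = 2[d³/12 + d(b/2)²] = 2[13³/12 + 13×3.25²] = 640.8 in³.
Direct shear f_v = P/L_w = 73.4 / 26 = 2.823 kip/in (vertical).
Torsion M = P·e = 73.4 × 10 = 734 kip·in.
Critical point at (x, y) = (3.25, 6.5) from centroid. f_tx = M·y/J = 7.445 kip/in; f_ty = M·x/J = 3.723 kip/in.
Resultant f_max = √[f_tx² + (f_v + f_ty)²] = √[7.445² + (2.823 + 3.723)²] = 9.914 kip/in.
Capacity per unit length: φr_n = 0.75 × 0.6 × 100 × (0.707 × 0.375) = 11.93 kip/in.
9.914 ≤ 11.93 → adequate.

f_max ≈ 9.91 kip/in; adequate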